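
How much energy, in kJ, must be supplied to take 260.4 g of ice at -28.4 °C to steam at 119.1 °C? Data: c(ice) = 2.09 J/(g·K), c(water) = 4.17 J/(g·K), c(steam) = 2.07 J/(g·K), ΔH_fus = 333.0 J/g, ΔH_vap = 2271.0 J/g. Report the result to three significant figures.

q = 812 kJ

q1 (heat ice -28.4→0.0 °C): 260.4 × 2.09 × 28.4 = 15456 J
q2 (melt at 0 °C): 260.4 × 333.0 = 86713 J
q3 (heat water 0.0→100.0 °C): 260.4 × 4.17 × 100.0 = 108587 J
q4 (vaporize at 100 °C): 260.4 × 2271.0 = 591368 J
q5 (heat steam 100.0→119.1 °C): 260.4 × 2.07 × 19.1 = 10295 J
Total: 15456 + 86713 + 108587 + 591368 + 10295 = 812419 J = 812 kJ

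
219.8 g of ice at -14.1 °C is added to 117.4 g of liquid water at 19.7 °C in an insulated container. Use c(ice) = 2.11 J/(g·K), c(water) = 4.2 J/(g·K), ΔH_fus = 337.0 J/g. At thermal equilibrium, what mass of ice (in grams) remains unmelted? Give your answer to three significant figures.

Heat to warm all ice to 0 °C: 219.8×2.11×14.1 = 6539.3 J
Heat released by water cooling to 0 °C: 117.4×4.2×19.7 = 9713.7 J
9713.7 J < 6539.3 + 219.8×337.0 = 80611.9 J, so not all ice melts; final T = 0 °C.
Heat left for melting: 9713.7 − 6539.3 = 3174.4 J
Mass melted = 3174.4 / 337.0 = 9.420 g
Ice remaining = 219.8 − 9.420 = 210.380 g

m_ice remaining = 210 g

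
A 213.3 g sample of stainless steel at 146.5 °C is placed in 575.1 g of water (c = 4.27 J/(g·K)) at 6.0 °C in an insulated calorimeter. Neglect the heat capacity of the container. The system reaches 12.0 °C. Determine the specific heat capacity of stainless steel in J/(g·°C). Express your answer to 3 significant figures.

q_gained = (575.1 × 4.27) × (12.0 − 6.0) = 14734 J
q_lost = 213.3 × c × (146.5 − 12.0) = 28688.85 c
Set equal: c = 14734 / 28688.85 = 0.514 J/(g·°C)

c = 0.514 J/(g·°C)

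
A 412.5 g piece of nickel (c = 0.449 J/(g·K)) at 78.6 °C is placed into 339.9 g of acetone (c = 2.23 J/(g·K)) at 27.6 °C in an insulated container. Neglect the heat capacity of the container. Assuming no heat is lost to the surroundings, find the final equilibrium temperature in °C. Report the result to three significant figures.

Heat lost by nickel = heat gained by acetone.
(412.5)(0.449)(78.6 − T) = (339.9)(2.23)(T − 27.6)
185.2125 (78.6 − T) = 757.977 (T − 27.6)
14558 − 185.2125 T = 757.977 T − 20920
35478 = 943.1895 T
T = 37.61 °C

T_f = 37.6 °C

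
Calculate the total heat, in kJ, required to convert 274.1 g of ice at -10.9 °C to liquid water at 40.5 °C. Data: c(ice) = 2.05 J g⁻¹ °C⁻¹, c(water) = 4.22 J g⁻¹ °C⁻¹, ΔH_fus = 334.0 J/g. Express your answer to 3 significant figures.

q1 (heat ice -10.9→0.0 °C): 274.1 × 2.05 × 10.9 = 6125 J
q2 (melt at 0 °C): 274.1 × 334.0 = 91549 J
q3 (heat water 0.0→40.5 °C): 274.1 × 4.22 × 40.5 = 46846 J
Total: 6125 + 91549 + 46846 = 144520 J = 145 kJ

q = 145 kJ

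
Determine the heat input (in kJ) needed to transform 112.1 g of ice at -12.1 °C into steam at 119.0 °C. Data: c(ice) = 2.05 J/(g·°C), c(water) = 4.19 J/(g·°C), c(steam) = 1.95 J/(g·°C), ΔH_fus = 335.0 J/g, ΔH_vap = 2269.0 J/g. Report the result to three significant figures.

q1 (heat ice -12.1→0.0 °C): 112.1 × 2.05 × 12.1 = 2781 J
q2 (melt at 0 °C): 112.1 × 335.0 = 37554 J
q3 (heat water 0.0→100.0 °C): 112.1 × 4.19 × 100.0 = 46970 J
q4 (vaporize at 100 °C): 112.1 × 2269.0 = 254355 J
q5 (heat steam 100.0→119.0 °C): 112.1 × 1.95 × 19.0 = 4153 J
Total: 2781 + 37554 + 46970 + 254355 + 4153 = 345813 J = 346 kJ

q = 346 kJ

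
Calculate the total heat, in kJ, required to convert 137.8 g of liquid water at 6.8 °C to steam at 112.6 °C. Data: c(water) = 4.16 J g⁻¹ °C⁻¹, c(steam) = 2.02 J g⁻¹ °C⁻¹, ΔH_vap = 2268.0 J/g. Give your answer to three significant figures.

q1 (heat water 6.8→100.0 °C): 137.8 × 4.16 × 93.2 = 53427 J
q2 (vaporize at 100 °C): 137.8 × 2268.0 = 312530 J
q3 (heat steam 100.0→112.6 °C): 137.8 × 2.02 × 12.6 = 3507 J
Total: 53427 + 312530 + 3507 = 369464 J = 369 kJ

q = 369 kJ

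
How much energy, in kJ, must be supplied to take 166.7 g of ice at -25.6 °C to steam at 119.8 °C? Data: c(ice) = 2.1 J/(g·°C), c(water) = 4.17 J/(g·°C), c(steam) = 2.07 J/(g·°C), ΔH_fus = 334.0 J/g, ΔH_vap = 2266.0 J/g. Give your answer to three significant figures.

q = 519 kJ

q1 (heat ice -25.6→0.0 °C): 166.7 × 2.1 × 25.6 = 8962 J
q2 (melt at 0 °C): 166.7 × 334.0 = 55678 J
q3 (heat water 0.0→100.0 °C): 166.7 × 4.17 × 100.0 = 69514 J
q4 (vaporize at 100 °C): 166.7 × 2266.0 = 377742 J
q5 (heat steam 100.0→119.8 °C): 166.7 × 2.07 × 19.8 = 6832 J
Total: 8962 + 55678 + 69514 + 377742 + 6832 = 518728 J = 519 kJ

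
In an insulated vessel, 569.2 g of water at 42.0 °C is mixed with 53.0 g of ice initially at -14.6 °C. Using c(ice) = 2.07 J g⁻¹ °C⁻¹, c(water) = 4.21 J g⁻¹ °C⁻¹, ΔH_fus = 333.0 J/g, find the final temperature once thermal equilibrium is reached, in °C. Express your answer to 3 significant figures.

Heat to bring ice to 0 °C and melt it: q₁ = 53.0×2.07×14.6 + 53.0×333.0 = 19251 J
Heat the water can supply cooling to 0 °C: 569.2×4.21×42.0 = 100646 J > q₁, so all ice melts.
Energy balance: 569.2×4.21×(42.0 − T) = 19251 + 53.0×4.21×(T − 0)
2396.332(42.0 − T) = 19251 + 223.13 T
100646 − 19251 = 2619.462 T
T = 81395 / 2619.462 = 31.07 °C

T_f = 31.1 °C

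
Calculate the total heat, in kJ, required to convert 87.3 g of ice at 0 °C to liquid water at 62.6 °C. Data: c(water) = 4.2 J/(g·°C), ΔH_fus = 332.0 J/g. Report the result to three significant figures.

q1 (melt at 0 °C): 87.3 × 332.0 = 28984 J
q2 (heat water 0.0→62.6 °C): 87.3 × 4.2 × 62.6 = 22953 J
Total: 28984 + 22953 = 51937 J = 51.9 kJ

q = 51.9 kJ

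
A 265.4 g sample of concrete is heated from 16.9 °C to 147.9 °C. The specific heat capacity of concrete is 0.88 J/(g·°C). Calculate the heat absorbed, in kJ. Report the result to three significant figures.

q = m c ΔT = 265.4 × 0.88 × (147.9 − 16.9)
q = 265.4 × 0.88 × 131.0 = 30600 J = 30.6 kJ

q = 30.6 kJ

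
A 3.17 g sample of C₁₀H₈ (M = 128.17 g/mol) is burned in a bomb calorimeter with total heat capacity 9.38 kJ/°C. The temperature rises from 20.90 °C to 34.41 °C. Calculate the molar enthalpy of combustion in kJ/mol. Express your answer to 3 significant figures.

ΔH = -5120 kJ/mol

ΔT = 34.41 − 20.90 = 13.51 °C
q_cal = C_cal × ΔT = 9.38 × 13.51 = 126.7238 kJ
n = 3.17 / 128.17 = 0.02473 mol
q_rxn = −q_cal = -126.7238 kJ
ΔH = -126.7238 / 0.02473 = -5124 kJ/mol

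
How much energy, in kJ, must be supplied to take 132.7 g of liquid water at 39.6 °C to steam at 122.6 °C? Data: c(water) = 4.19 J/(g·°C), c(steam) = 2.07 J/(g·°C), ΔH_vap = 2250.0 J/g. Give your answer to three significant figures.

q1 (heat water 39.6→100.0 °C): 132.7 × 4.19 × 60.4 = 33583 J
q2 (vaporize at 100 °C): 132.7 × 2250.0 = 298575 J
q3 (heat steam 100.0→122.6 °C): 132.7 × 2.07 × 22.6 = 6208 J
Total: 33583 + 298575 + 6208 = 338366 J = 338 kJ

q = 338 kJ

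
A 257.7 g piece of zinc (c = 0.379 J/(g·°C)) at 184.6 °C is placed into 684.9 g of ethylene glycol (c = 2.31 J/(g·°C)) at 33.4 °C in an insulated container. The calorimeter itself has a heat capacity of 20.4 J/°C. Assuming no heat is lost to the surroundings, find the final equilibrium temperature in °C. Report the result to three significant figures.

Heat lost by zinc = heat gained by ethylene glycol + calorimeter.
(257.7)(0.379)(184.6 − T) = [(684.9)(2.31) + 20.4](T − 33.4)
97.6683 (184.6 − T) = 1602.519 (T − 33.4)
18030 − 97.6683 T = 1602.519 T − 53524
71554 = 1700.1873 T
T = 42.09 °C

T_f = 42.1 °C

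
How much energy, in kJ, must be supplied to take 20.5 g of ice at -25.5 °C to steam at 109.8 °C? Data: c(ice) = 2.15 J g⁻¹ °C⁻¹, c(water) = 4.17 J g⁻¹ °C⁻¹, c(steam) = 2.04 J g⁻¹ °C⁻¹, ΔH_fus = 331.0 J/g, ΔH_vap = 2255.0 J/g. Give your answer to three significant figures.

q = 63.1 kJ

q1 (heat ice -25.5→0.0 °C): 20.5 × 2.15 × 25.5 = 1124 J
q2 (melt at 0 °C): 20.5 × 331.0 = 6786 J
q3 (heat water 0.0→100.0 °C): 20.5 × 4.17 × 100.0 = 8549 J
q4 (vaporize at 100 °C): 20.5 × 2255.0 = 46228 J
q5 (heat steam 100.0→109.8 °C): 20.5 × 2.04 × 9.8 = 410 J
Total: 1124 + 6786 + 8549 + 46228 + 410 = 63097 J = 63.1 kJ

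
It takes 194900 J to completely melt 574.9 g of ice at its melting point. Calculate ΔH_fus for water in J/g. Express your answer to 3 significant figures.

ΔH_fus = q / m = 194900 / 574.9 = 339 J/g

ΔH_fus = 339 J/g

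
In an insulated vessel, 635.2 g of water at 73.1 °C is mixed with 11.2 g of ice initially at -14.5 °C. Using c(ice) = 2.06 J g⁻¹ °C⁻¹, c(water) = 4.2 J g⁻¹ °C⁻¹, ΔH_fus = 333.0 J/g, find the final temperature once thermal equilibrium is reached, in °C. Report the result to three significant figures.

T_f = 70.3 °C

Heat to bring ice to 0 °C and melt it: q₁ = 11.2×2.06×14.5 + 11.2×333.0 = 4064.1 J
Heat the water can supply cooling to 0 °C: 635.2×4.2×73.1 = 195019 J > q₁, so all ice melts.
Energy balance: 635.2×4.2×(73.1 − T) = 4064.1 + 11.2×4.2×(T − 0)
2667.84(73.1 − T) = 4064.1 + 47.04 T
195019 − 4064.1 = 2714.88 T
T = 190954.9 / 2714.88 = 70.34 °C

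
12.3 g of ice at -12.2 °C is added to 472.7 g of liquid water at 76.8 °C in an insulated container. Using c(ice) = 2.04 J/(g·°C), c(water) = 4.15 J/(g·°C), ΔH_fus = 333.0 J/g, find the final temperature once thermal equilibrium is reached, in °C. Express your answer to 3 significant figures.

T_f = 72.7 °C

Heat to bring ice to 0 °C and melt it: q₁ = 12.3×2.04×12.2 + 12.3×333.0 = 4402.0 J
Heat the water can supply cooling to 0 °C: 472.7×4.15×76.8 = 150659 J > q₁, so all ice melts.
Energy balance: 472.7×4.15×(76.8 − T) = 4402.0 + 12.3×4.15×(T − 0)
1961.705(76.8 − T) = 4402.0 + 51.045 T
150659 − 4402.0 = 2012.750 T
T = 146257.0 / 2012.750 = 72.67 °C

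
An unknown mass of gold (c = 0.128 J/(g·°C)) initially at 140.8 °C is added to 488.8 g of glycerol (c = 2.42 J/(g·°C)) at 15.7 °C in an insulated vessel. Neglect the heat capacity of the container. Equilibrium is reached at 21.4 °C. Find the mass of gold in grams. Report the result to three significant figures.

m = 441 g

q_gained = (488.8 × 2.42) × (21.4 − 15.7) = 6743 J
q_lost = m × 0.128 × (140.8 − 21.4) = 15.2832 m
m = 6743 / 15.2832 = 441 g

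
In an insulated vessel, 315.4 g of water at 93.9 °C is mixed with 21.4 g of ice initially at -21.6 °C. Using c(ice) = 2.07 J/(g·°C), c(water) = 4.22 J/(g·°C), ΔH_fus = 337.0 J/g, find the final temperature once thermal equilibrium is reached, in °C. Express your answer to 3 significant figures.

T_f = 82.2 °C

Heat to bring ice to 0 °C and melt it: q₁ = 21.4×2.07×21.6 + 21.4×337.0 = 8168.6 J
Heat the water can supply cooling to 0 °C: 315.4×4.22×93.9 = 124980 J > q₁, so all ice melts.
Energy balance: 315.4×4.22×(93.9 − T) = 8168.6 + 21.4×4.22×(T − 0)
1330.988(93.9 − T) = 8168.6 + 90.308 T
124980 − 8168.6 = 1421.296 T
T = 116811.4 / 1421.296 = 82.19 °C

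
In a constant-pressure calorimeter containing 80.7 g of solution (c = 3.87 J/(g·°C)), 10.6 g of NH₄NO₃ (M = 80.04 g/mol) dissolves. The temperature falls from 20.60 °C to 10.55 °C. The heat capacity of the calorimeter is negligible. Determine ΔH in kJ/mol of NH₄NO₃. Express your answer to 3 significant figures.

ΔH = 23.7 kJ/mol

|ΔT| = |10.55 − 20.60| = 10.05 °C
|q_surr| = (80.7 × 3.87) × 10.05 = 312.309 × 10.05 = 3139 J
n(NH₄NO₃) = 10.6 / 80.04 = 0.1324 mol
Temperature fell, so q_rxn = +|q_surr| = 3.139 kJ
ΔH = q_rxn / n = 23.71 kJ/mol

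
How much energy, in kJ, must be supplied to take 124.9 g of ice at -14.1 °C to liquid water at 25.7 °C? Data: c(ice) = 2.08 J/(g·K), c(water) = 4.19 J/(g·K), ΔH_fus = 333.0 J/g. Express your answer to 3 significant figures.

q = 58.7 kJ

q1 (heat ice -14.1→0.0 °C): 124.9 × 2.08 × 14.1 = 3663 J
q2 (melt at 0 °C): 124.9 × 333.0 = 41592 J
q3 (heat water 0.0→25.7 °C): 124.9 × 4.19 × 25.7 = 13450 J
Total: 3663 + 41592 + 13450 = 58705 J = 58.7 kJ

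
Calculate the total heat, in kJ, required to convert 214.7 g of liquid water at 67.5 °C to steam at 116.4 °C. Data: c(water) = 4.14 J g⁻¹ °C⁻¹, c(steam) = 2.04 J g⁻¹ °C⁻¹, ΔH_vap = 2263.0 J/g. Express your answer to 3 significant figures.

q = 522 kJ

q1 (heat water 67.5→100.0 °C): 214.7 × 4.14 × 32.5 = 28888 J
q2 (vaporize at 100 °C): 214.7 × 2263.0 = 485866 J
q3 (heat steam 100.0→116.4 °C): 214.7 × 2.04 × 16.4 = 7183 J
Total: 28888 + 485866 + 7183 = 521937 J = 522 kJ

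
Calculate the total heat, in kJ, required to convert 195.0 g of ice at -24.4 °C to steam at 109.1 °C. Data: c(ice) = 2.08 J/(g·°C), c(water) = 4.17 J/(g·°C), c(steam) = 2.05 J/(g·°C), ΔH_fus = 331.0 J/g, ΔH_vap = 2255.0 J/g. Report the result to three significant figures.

q = 599 kJ

q1 (heat ice -24.4→0.0 °C): 195.0 × 2.08 × 24.4 = 9897 J
q2 (melt at 0 °C): 195.0 × 331.0 = 64545 J
q3 (heat water 0.0→100.0 °C): 195.0 × 4.17 × 100.0 = 81315 J
q4 (vaporize at 100 °C): 195.0 × 2255.0 = 439725 J
q5 (heat steam 100.0→109.1 °C): 195.0 × 2.05 × 9.1 = 3638 J
Total: 9897 + 64545 + 81315 + 439725 + 3638 = 599120 J = 599 kJ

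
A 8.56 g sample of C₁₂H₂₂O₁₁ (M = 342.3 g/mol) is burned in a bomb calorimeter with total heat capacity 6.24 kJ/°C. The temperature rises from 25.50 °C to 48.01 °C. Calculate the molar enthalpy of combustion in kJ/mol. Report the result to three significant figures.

ΔH = -5620 kJ/mol

ΔT = 48.01 − 25.50 = 22.51 °C
q_cal = C_cal × ΔT = 6.24 × 22.51 = 140.4624 kJ
n = 8.56 / 342.3 = 0.02501 mol
q_rxn = −q_cal = -140.4624 kJ
ΔH = -140.4624 / 0.02501 = -5616 kJ/mol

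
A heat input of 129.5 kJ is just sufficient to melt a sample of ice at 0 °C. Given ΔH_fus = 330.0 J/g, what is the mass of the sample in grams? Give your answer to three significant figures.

m = 392 g

m = q / ΔH_fus = 129500 J / 330.0 J/g = 392 g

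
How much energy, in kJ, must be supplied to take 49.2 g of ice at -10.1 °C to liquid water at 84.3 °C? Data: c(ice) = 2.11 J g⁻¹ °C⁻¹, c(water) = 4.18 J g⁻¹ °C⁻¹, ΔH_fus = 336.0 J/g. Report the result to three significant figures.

q = 34.9 kJ

q1 (heat ice -10.1→0.0 °C): 49.2 × 2.11 × 10.1 = 1049 J
q2 (melt at 0 °C): 49.2 × 336.0 = 16531 J
q3 (heat water 0.0→84.3 °C): 49.2 × 4.18 × 84.3 = 17337 J
Total: 1049 + 16531 + 17337 = 34917 J = 34.9 kJ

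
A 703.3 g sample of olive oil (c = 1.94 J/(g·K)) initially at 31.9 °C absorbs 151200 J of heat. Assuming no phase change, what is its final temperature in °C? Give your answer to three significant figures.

ΔT = q / (m c) = 151200 / (703.3 × 1.94) = 110.8 °C
T_f = 31.9 + 110.8 = 142.7 °C

T_f = 143 °C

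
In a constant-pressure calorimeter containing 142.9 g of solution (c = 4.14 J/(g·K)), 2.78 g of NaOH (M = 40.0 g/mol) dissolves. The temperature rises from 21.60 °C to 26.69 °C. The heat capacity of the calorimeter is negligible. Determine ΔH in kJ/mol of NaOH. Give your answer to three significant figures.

ΔH = -43.3 kJ/mol

|ΔT| = |26.69 − 21.60| = 5.09 °C
|q_surr| = (142.9 × 4.14) × 5.09 = 591.606 × 5.09 = 3011 J
n(NaOH) = 2.78 / 40.0 = 0.06950 mol
Temperature rose, so q_rxn = −|q_surr| = -3.011 kJ
ΔH = q_rxn / n = -43.32 kJ/mol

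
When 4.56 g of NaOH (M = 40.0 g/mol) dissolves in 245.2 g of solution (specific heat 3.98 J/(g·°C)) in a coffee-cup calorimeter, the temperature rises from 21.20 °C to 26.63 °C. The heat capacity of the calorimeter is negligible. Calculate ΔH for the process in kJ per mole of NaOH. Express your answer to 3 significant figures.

ΔH = -46.5 kJ/mol

|ΔT| = |26.63 − 21.20| = 5.43 °C
|q_surr| = (245.2 × 3.98) × 5.43 = 975.896 × 5.43 = 5299 J
n(NaOH) = 4.56 / 40.0 = 0.1140 mol
Temperature rose, so q_rxn = −|q_surr| = -5.299 kJ
ΔH = q_rxn / n = -46.48 kJ/mol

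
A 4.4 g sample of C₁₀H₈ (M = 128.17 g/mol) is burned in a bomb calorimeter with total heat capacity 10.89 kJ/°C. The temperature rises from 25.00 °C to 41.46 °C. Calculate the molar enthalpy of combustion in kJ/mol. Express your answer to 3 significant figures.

ΔT = 41.46 − 25.00 = 16.46 °C
q_cal = C_cal × ΔT = 10.89 × 16.46 = 179.2494 kJ
n = 4.4 / 128.17 = 0.03433 mol
q_rxn = −q_cal = -179.2494 kJ
ΔH = -179.2494 / 0.03433 = -5221 kJ/mol

ΔH = -5220 kJ/mol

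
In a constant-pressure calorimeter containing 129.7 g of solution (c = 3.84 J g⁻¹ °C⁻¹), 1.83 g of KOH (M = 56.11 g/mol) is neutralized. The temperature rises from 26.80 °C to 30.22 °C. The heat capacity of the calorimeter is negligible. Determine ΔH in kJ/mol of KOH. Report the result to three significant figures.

ΔH = -52.2 kJ/mol

|ΔT| = |30.22 − 26.80| = 3.42 °C
|q_surr| = (129.7 × 3.84) × 3.42 = 498.048 × 3.42 = 1703 J
n(KOH) = 1.83 / 56.11 = 0.03261 mol
Temperature rose, so q_rxn = −|q_surr| = -1.703 kJ
ΔH = q_rxn / n = -52.22 kJ/mol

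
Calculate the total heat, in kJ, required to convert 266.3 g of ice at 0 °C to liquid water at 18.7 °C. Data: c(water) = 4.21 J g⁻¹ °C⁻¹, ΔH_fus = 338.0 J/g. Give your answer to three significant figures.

q = 111 kJ

q1 (melt at 0 °C): 266.3 × 338.0 = 90009 J
q2 (heat water 0.0→18.7 °C): 266.3 × 4.21 × 18.7 = 20965 J
Total: 90009 + 20965 = 110974 J = 111 kJ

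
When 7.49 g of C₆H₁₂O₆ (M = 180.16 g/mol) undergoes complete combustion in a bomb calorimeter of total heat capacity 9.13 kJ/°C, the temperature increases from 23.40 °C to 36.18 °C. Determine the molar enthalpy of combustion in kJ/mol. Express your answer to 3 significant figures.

ΔH = -2810 kJ/mol

ΔT = 36.18 − 23.40 = 12.78 °C
q_cal = C_cal × ΔT = 9.13 × 12.78 = 116.6814 kJ
n = 7.49 / 180.16 = 0.04157 mol
q_rxn = −q_cal = -116.6814 kJ
ΔH = -116.6814 / 0.04157 = -2807 kJ/mol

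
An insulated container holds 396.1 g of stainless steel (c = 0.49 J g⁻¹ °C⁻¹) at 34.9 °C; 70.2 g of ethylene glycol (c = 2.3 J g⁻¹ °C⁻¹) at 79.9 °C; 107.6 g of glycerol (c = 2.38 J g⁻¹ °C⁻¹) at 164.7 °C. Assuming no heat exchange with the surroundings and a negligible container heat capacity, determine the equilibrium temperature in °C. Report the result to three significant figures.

Σ mᵢcᵢ(T − Tᵢ) = 0  ⇒  T = Σ mᵢcᵢTᵢ / Σ mᵢcᵢ
Σ mᵢcᵢ = 396.1×0.49 + 70.2×2.3 + 107.6×2.38 = 611.637
Σ mᵢcᵢTᵢ = 194.089×34.9 + 161.46×79.9 + 256.088×164.7 = 61852
T = 61852 / 611.637 = 101.1 °C

T_f = 101 °C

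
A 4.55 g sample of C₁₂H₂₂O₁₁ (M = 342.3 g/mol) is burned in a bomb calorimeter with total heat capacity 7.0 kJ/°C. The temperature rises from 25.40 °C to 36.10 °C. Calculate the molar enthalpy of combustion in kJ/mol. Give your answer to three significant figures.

ΔH = -5630 kJ/mol

ΔT = 36.10 − 25.40 = 10.70 °C
q_cal = C_cal × ΔT = 7.0 × 10.70 = 74.9 kJ
n = 4.55 / 342.3 = 0.013292 mol
q_rxn = −q_cal = -74.9 kJ
ΔH = -74.9 / 0.013292 = -5634.97 kJ/mol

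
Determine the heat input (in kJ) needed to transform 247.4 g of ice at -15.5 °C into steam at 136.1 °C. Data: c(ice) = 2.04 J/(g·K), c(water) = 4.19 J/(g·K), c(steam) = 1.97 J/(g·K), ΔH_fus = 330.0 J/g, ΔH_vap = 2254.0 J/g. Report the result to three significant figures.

q1 (heat ice -15.5→0.0 °C): 247.4 × 2.04 × 15.5 = 7823 J
q2 (melt at 0 °C): 247.4 × 330.0 = 81642 J
q3 (heat water 0.0→100.0 °C): 247.4 × 4.19 × 100.0 = 103661 J
q4 (vaporize at 100 °C): 247.4 × 2254.0 = 557640 J
q5 (heat steam 100.0→136.1 °C): 247.4 × 1.97 × 36.1 = 17594 J
Total: 7823 + 81642 + 103661 + 557640 + 17594 = 768360 J = 768 kJ

q = 768 kJ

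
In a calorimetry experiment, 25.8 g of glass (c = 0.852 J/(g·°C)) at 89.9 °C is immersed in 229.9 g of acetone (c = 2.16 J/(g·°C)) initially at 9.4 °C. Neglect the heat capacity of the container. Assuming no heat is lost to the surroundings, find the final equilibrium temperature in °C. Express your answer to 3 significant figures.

Heat lost by glass = heat gained by acetone.
(25.8)(0.852)(89.9 − T) = (229.9)(2.16)(T − 9.4)
21.9816 (89.9 − T) = 496.584 (T − 9.4)
1976.1 − 21.9816 T = 496.584 T − 4667.9
6644.0 = 518.5656 T
T = 12.81 °C

T_f = 12.8 °C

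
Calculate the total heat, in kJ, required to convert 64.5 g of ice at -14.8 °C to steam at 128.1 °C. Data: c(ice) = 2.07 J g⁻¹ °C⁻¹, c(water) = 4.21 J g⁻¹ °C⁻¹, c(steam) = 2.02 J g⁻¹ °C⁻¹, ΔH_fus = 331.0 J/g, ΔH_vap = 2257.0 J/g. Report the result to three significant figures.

q = 200 kJ

q1 (heat ice -14.8→0.0 °C): 64.5 × 2.07 × 14.8 = 1976 J
q2 (melt at 0 °C): 64.5 × 331.0 = 21350 J
q3 (heat water 0.0→100.0 °C): 64.5 × 4.21 × 100.0 = 27155 J
q4 (vaporize at 100 °C): 64.5 × 2257.0 = 145577 J
q5 (heat steam 100.0→128.1 °C): 64.5 × 2.02 × 28.1 = 3661 J
Total: 1976 + 21350 + 27155 + 145577 + 3661 = 199719 J = 200 kJ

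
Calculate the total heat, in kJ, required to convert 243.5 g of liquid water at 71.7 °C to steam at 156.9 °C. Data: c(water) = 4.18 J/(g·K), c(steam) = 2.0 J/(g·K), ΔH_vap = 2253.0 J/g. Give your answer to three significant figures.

q1 (heat water 71.7→100.0 °C): 243.5 × 4.18 × 28.3 = 28805 J
q2 (vaporize at 100 °C): 243.5 × 2253.0 = 548606 J
q3 (heat steam 100.0→156.9 °C): 243.5 × 2.0 × 56.9 = 27710 J
Total: 28805 + 548606 + 27710 = 605121 J = 605 kJ

q = 605 kJ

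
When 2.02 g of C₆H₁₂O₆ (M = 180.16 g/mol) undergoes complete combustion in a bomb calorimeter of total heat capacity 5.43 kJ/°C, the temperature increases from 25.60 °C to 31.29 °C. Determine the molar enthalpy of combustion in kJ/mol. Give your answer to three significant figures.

ΔH = -2760 kJ/mol

ΔT = 31.29 − 25.60 = 5.69 °C
q_cal = C_cal × ΔT = 5.43 × 5.69 = 30.8967 kJ
n = 2.02 / 180.16 = 0.01121 mol
q_rxn = −q_cal = -30.8967 kJ
ΔH = -30.8967 / 0.01121 = -2756 kJ/mol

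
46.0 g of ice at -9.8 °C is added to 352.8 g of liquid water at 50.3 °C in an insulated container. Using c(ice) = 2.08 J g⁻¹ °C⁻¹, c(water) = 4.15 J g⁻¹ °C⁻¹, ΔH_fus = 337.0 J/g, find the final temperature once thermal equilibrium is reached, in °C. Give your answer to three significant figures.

Heat to bring ice to 0 °C and melt it: q₁ = 46.0×2.08×9.8 + 46.0×337.0 = 16440 J
Heat the water can supply cooling to 0 °C: 352.8×4.15×50.3 = 73645.2 J > q₁, so all ice melts.
Energy balance: 352.8×4.15×(50.3 − T) = 16440 + 46.0×4.15×(T − 0)
1464.12(50.3 − T) = 16440 + 190.9 T
73645.2 − 16440 = 1655.02 T
T = 57205.2 / 1655.02 = 34.56 °C

T_f = 34.6 °C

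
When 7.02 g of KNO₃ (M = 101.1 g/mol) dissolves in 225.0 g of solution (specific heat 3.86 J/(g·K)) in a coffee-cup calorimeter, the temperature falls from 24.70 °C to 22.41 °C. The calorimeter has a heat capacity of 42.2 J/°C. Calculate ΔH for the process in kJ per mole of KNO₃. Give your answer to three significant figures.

|ΔT| = |22.41 − 24.70| = 2.29 °C
|q_surr| = (225.0 × 3.86 + 42.2) × 2.29 = 910.7 × 2.29 = 2086 J
n(KNO₃) = 7.02 / 101.1 = 0.06944 mol
Temperature fell, so q_rxn = +|q_surr| = 2.086 kJ
ΔH = q_rxn / n = 30.04 kJ/mol

ΔH = 30.0 kJ/mol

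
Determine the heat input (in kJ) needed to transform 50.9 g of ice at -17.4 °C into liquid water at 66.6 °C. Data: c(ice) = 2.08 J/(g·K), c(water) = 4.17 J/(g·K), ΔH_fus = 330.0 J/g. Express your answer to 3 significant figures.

q1 (heat ice -17.4→0.0 °C): 50.9 × 2.08 × 17.4 = 1842 J
q2 (melt at 0 °C): 50.9 × 330.0 = 16797 J
q3 (heat water 0.0→66.6 °C): 50.9 × 4.17 × 66.6 = 14136 J
Total: 1842 + 16797 + 14136 = 32775 J = 32.8 kJ

q = 32.8 kJ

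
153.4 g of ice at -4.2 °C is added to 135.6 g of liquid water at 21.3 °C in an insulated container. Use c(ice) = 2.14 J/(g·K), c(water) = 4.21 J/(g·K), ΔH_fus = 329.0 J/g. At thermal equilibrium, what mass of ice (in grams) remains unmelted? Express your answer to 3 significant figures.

m_ice remaining = 121 g

Heat to warm all ice to 0 °C: 153.4×2.14×4.2 = 1378.8 J
Heat released by water cooling to 0 °C: 135.6×4.21×21.3 = 12160 J
12160 J < 1378.8 + 153.4×329.0 = 51847.4 J, so not all ice melts; final T = 0 °C.
Heat left for melting: 12160 − 1378.8 = 10781.2 J
Mass melted = 10781.2 / 329.0 = 32.77 g
Ice remaining = 153.4 − 32.77 = 120.63 g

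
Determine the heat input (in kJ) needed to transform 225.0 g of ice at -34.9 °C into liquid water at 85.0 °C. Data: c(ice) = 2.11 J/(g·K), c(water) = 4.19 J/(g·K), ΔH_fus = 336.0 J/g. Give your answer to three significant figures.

q1 (heat ice -34.9→0.0 °C): 225.0 × 2.11 × 34.9 = 16569 J
q2 (melt at 0 °C): 225.0 × 336.0 = 75600 J
q3 (heat water 0.0→85.0 °C): 225.0 × 4.19 × 85.0 = 80134 J
Total: 16569 + 75600 + 80134 = 172303 J = 172 kJ

q = 172 kJ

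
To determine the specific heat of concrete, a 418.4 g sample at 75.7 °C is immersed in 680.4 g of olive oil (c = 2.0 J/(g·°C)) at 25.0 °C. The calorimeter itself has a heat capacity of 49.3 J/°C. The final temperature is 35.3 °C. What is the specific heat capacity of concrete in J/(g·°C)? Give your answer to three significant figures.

c = 0.859 J/(g·°C)

q_gained = (680.4 × 2.0 + 49.3) × (35.3 − 25.0) = 14520 J
q_lost = 418.4 × c × (75.7 − 35.3) = 16903.36 c
Set equal: c = 14520 / 16903.36 = 0.859 J/(g·°C)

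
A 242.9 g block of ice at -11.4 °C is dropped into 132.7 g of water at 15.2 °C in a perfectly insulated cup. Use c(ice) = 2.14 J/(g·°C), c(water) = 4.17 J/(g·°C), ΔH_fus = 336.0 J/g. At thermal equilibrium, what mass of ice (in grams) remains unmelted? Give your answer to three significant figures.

Heat to warm all ice to 0 °C: 242.9×2.14×11.4 = 5925.8 J
Heat released by water cooling to 0 °C: 132.7×4.17×15.2 = 8411.1 J
8411.1 J < 5925.8 + 242.9×336.0 = 87540.2 J, so not all ice melts; final T = 0 °C.
Heat left for melting: 8411.1 − 5925.8 = 2485.3 J
Mass melted = 2485.3 / 336.0 = 7.397 g
Ice remaining = 242.9 − 7.397 = 235.503 g

m_ice remaining = 236 g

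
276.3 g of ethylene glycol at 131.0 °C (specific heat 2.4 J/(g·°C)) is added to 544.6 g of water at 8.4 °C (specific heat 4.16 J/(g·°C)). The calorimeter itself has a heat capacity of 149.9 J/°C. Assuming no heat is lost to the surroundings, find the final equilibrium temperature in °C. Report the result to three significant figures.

Heat lost by ethylene glycol = heat gained by water + calorimeter.
(276.3)(2.4)(131.0 − T) = [(544.6)(4.16) + 149.9](T − 8.4)
663.12 (131.0 − T) = 2415.436 (T − 8.4)
86869 − 663.12 T = 2415.436 T − 20290
107159 = 3078.556 T
T = 34.81 °C

T_f = 34.8 °C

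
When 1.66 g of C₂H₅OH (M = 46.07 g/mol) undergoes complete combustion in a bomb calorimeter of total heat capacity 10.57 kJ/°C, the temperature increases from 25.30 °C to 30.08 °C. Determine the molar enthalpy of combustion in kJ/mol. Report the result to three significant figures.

ΔH = -1400 kJ/mol

ΔT = 30.08 − 25.30 = 4.78 °C
q_cal = C_cal × ΔT = 10.57 × 4.78 = 50.5246 kJ
n = 1.66 / 46.07 = 0.03603 mol
q_rxn = −q_cal = -50.5246 kJ
ΔH = -50.5246 / 0.03603 = -1402 kJ/mol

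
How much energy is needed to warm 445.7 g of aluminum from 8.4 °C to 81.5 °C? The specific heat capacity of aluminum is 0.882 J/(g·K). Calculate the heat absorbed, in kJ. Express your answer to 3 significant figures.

q = 28.7 kJ

q = m c ΔT = 445.7 × 0.882 × (81.5 − 8.4)
q = 445.7 × 0.882 × 73.1 = 28740 J = 28.7 kJ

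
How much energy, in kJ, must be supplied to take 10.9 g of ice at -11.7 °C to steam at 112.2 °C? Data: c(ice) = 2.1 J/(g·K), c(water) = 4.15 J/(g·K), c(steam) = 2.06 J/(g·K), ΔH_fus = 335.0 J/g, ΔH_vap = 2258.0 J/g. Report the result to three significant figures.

q = 33.3 kJ

q1 (heat ice -11.7→0.0 °C): 10.9 × 2.1 × 11.7 = 268 J
q2 (melt at 0 °C): 10.9 × 335.0 = 3652 J
q3 (heat water 0.0→100.0 °C): 10.9 × 4.15 × 100.0 = 4524 J
q4 (vaporize at 100 °C): 10.9 × 2258.0 = 24612 J
q5 (heat steam 100.0→112.2 °C): 10.9 × 2.06 × 12.2 = 274 J
Total: 268 + 3652 + 4524 + 24612 + 274 = 33330 J = 33.3 kJ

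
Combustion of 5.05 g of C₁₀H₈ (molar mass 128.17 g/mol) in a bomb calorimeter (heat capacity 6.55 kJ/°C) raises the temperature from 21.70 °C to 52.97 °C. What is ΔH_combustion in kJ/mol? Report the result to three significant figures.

ΔT = 52.97 − 21.70 = 31.27 °C
q_cal = C_cal × ΔT = 6.55 × 31.27 = 204.8185 kJ
n = 5.05 / 128.17 = 0.03940 mol
q_rxn = −q_cal = -204.8185 kJ
ΔH = -204.8185 / 0.03940 = -5198 kJ/mol

ΔH = -5200 kJ/mol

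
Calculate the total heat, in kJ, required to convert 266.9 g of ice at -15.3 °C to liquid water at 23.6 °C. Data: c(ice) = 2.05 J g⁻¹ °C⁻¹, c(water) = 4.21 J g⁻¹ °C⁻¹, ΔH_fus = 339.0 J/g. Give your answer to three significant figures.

q = 125 kJ

q1 (heat ice -15.3→0.0 °C): 266.9 × 2.05 × 15.3 = 8371 J
q2 (melt at 0 °C): 266.9 × 339.0 = 90479 J
q3 (heat water 0.0→23.6 °C): 266.9 × 4.21 × 23.6 = 26518 J
Total: 8371 + 90479 + 26518 = 125368 J = 125 kJ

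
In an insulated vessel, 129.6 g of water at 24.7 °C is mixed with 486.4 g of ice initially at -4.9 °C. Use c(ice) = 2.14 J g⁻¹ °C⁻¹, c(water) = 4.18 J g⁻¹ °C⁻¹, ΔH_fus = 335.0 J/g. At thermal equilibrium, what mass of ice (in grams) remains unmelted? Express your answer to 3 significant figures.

m_ice remaining = 462 g

Heat to warm all ice to 0 °C: 486.4×2.14×4.9 = 5100.4 J
Heat released by water cooling to 0 °C: 129.6×4.18×24.7 = 13381 J
13381 J < 5100.4 + 486.4×335.0 = 168044.4 J, so not all ice melts; final T = 0 °C.
Heat left for melting: 13381 − 5100.4 = 8280.6 J
Mass melted = 8280.6 / 335.0 = 24.72 g
Ice remaining = 486.4 − 24.72 = 461.68 g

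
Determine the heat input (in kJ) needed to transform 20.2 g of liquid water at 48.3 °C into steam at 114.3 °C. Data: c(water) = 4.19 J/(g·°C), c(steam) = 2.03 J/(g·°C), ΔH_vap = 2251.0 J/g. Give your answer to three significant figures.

q1 (heat water 48.3→100.0 °C): 20.2 × 4.19 × 51.7 = 4376 J
q2 (vaporize at 100 °C): 20.2 × 2251.0 = 45470 J
q3 (heat steam 100.0→114.3 °C): 20.2 × 2.03 × 14.3 = 586 J
Total: 4376 + 45470 + 586 = 50432 J = 50.4 kJ

q = 50.4 kJ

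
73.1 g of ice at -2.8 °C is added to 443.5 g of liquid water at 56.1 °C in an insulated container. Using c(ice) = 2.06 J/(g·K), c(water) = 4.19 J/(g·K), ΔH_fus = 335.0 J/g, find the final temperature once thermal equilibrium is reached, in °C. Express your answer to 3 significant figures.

T_f = 36.7 °C

Heat to bring ice to 0 °C and melt it: q₁ = 73.1×2.06×2.8 + 73.1×335.0 = 24910 J
Heat the water can supply cooling to 0 °C: 443.5×4.19×56.1 = 104249 J > q₁, so all ice melts.
Energy balance: 443.5×4.19×(56.1 − T) = 24910 + 73.1×4.19×(T − 0)
1858.265(56.1 − T) = 24910 + 306.289 T
104249 − 24910 = 2164.554 T
T = 79339 / 2164.554 = 36.65 °C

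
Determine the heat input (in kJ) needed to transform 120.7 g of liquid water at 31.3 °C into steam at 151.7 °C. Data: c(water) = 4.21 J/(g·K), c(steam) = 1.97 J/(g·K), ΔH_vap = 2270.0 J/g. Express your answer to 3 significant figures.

q = 321 kJ

q1 (heat water 31.3→100.0 °C): 120.7 × 4.21 × 68.7 = 34910 J
q2 (vaporize at 100 °C): 120.7 × 2270.0 = 273989 J
q3 (heat steam 100.0→151.7 °C): 120.7 × 1.97 × 51.7 = 12293 J
Total: 34910 + 273989 + 12293 = 321192 J = 321 kJ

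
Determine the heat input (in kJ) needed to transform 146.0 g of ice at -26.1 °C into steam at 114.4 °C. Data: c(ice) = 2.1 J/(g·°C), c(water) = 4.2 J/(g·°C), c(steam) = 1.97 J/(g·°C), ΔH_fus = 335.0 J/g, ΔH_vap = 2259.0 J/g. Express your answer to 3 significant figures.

q = 452 kJ

q1 (heat ice -26.1→0.0 °C): 146.0 × 2.1 × 26.1 = 8002 J
q2 (melt at 0 °C): 146.0 × 335.0 = 48910 J
q3 (heat water 0.0→100.0 °C): 146.0 × 4.2 × 100.0 = 61320 J
q4 (vaporize at 100 °C): 146.0 × 2259.0 = 329814 J
q5 (heat steam 100.0→114.4 °C): 146.0 × 1.97 × 14.4 = 4142 J
Total: 8002 + 48910 + 61320 + 329814 + 4142 = 452188 J = 452 kJ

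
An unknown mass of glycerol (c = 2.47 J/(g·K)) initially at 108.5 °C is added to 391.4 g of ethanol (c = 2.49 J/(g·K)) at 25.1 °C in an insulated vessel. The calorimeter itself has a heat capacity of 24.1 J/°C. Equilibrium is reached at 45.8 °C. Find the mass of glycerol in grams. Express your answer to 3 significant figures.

m = 133 g

q_gained = (391.4 × 2.49 + 24.1) × (45.8 − 25.1) = 20670 J
q_lost = m × 2.47 × (108.5 − 45.8) = 154.869 m
m = 20670 / 154.869 = 133 g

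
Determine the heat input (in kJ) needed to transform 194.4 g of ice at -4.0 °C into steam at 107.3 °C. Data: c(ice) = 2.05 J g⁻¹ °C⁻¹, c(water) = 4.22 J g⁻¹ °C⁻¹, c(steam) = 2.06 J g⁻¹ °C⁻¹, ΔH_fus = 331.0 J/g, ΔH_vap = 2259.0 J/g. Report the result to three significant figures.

q = 590 kJ

q1 (heat ice -4.0→0.0 °C): 194.4 × 2.05 × 4.0 = 1594 J
q2 (melt at 0 °C): 194.4 × 331.0 = 64346 J
q3 (heat water 0.0→100.0 °C): 194.4 × 4.22 × 100.0 = 82037 J
q4 (vaporize at 100 °C): 194.4 × 2259.0 = 439150 J
q5 (heat steam 100.0→107.3 °C): 194.4 × 2.06 × 7.3 = 2923 J
Total: 1594 + 64346 + 82037 + 439150 + 2923 = 590050 J = 590 kJ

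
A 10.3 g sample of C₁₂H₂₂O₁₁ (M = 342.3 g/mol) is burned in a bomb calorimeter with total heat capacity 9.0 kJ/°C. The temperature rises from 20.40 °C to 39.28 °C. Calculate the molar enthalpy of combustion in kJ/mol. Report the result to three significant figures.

ΔT = 39.28 − 20.40 = 18.88 °C
q_cal = C_cal × ΔT = 9.0 × 18.88 = 169.92 kJ
n = 10.3 / 342.3 = 0.03009 mol
q_rxn = −q_cal = -169.92 kJ
ΔH = -169.92 / 0.03009 = -5647 kJ/mol

ΔH = -5650 kJ/mol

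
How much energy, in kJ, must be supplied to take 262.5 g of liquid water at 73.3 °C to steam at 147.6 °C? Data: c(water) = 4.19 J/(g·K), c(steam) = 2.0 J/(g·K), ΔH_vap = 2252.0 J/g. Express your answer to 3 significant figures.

q = 646 kJ

q1 (heat water 73.3→100.0 °C): 262.5 × 4.19 × 26.7 = 29367 J
q2 (vaporize at 100 °C): 262.5 × 2252.0 = 591150 J
q3 (heat steam 100.0→147.6 °C): 262.5 × 2.0 × 47.6 = 24990 J
Total: 29367 + 591150 + 24990 = 645507 J = 646 kJ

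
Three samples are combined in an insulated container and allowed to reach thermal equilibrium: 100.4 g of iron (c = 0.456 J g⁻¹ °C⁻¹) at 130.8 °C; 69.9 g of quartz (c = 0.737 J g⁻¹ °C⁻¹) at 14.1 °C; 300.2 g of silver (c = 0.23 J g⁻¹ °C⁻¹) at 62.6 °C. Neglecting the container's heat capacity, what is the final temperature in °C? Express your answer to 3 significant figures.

Σ mᵢcᵢ(T − Tᵢ) = 0  ⇒  T = Σ mᵢcᵢTᵢ / Σ mᵢcᵢ
Σ mᵢcᵢ = 100.4×0.456 + 69.9×0.737 + 300.2×0.23 = 166.3447
Σ mᵢcᵢTᵢ = 45.7824×130.8 + 51.5163×14.1 + 69.046×62.6 = 11037
T = 11037 / 166.3447 = 66.35 °C

T_f = 66.4 °C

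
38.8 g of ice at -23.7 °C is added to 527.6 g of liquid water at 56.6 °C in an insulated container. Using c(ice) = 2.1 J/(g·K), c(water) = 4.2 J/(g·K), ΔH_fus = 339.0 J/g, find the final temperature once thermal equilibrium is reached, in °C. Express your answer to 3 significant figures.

Heat to bring ice to 0 °C and melt it: q₁ = 38.8×2.1×23.7 + 38.8×339.0 = 15084 J
Heat the water can supply cooling to 0 °C: 527.6×4.2×56.6 = 125421 J > q₁, so all ice melts.
Energy balance: 527.6×4.2×(56.6 − T) = 15084 + 38.8×4.2×(T − 0)
2215.92(56.6 − T) = 15084 + 162.96 T
125421 − 15084 = 2378.88 T
T = 110337 / 2378.88 = 46.38 °C

T_f = 46.4 °C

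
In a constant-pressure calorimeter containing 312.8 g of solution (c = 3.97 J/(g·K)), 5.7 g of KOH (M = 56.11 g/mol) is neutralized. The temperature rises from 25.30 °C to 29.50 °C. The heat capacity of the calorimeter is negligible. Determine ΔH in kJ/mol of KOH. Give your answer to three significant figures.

|ΔT| = |29.50 − 25.30| = 4.20 °C
|q_surr| = (312.8 × 3.97) × 4.20 = 1241.816 × 4.20 = 5216 J
n(KOH) = 5.7 / 56.11 = 0.1016 mol
Temperature rose, so q_rxn = −|q_surr| = -5.216 kJ
ΔH = q_rxn / n = -51.34 kJ/mol

ΔH = -51.3 kJ/mol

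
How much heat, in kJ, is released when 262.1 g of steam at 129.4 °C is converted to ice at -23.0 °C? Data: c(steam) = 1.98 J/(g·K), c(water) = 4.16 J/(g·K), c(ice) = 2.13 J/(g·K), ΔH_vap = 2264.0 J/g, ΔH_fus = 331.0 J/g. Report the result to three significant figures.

q1 (cool steam 129.4→100 °C): 262.1 × 1.98 × 29.4 = 15257 J
q2 (condense at 100 °C): 262.1 × 2264.0 = 593394 J
q3 (cool water 100→0 °C): 262.1 × 4.16 × 100.0 = 109034 J
q4 (freeze at 0 °C): 262.1 × 331.0 = 86755 J
q5 (cool ice 0→-23.0 °C): 262.1 × 2.13 × 23.0 = 12840 J
Total: 15257 + 593394 + 109034 + 86755 + 12840 = 817280 J = 817 kJ

q = 817 kJ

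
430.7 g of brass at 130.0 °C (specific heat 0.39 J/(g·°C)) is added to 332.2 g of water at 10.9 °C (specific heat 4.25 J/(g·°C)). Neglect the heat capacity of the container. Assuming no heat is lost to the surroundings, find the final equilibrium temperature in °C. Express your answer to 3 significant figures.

Heat lost by brass = heat gained by water.
(430.7)(0.39)(130.0 − T) = (332.2)(4.25)(T − 10.9)
167.973 (130.0 − T) = 1411.85 (T − 10.9)
21836 − 167.973 T = 1411.85 T − 15389
37225 = 1579.823 T
T = 23.56 °C

T_f = 23.6 °C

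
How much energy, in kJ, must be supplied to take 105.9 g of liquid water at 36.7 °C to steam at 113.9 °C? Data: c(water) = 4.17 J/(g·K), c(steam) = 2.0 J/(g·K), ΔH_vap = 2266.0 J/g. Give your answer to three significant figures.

q = 271 kJ

q1 (heat water 36.7→100.0 °C): 105.9 × 4.17 × 63.3 = 27953 J
q2 (vaporize at 100 °C): 105.9 × 2266.0 = 239969 J
q3 (heat steam 100.0→113.9 °C): 105.9 × 2.0 × 13.9 = 2944 J
Total: 27953 + 239969 + 2944 = 270866 J = 271 kJ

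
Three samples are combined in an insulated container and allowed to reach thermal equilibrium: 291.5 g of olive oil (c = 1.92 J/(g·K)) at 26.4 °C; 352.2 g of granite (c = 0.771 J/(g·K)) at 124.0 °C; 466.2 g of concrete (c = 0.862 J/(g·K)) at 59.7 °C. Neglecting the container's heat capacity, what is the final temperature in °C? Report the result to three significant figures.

Σ mᵢcᵢ(T − Tᵢ) = 0  ⇒  T = Σ mᵢcᵢTᵢ / Σ mᵢcᵢ
Σ mᵢcᵢ = 291.5×1.92 + 352.2×0.771 + 466.2×0.862 = 1233.0906
Σ mᵢcᵢTᵢ = 559.68×26.4 + 271.5462×124.0 + 401.8644×59.7 = 72439
T = 72439 / 1233.0906 = 58.746 °C

T_f = 58.7 °C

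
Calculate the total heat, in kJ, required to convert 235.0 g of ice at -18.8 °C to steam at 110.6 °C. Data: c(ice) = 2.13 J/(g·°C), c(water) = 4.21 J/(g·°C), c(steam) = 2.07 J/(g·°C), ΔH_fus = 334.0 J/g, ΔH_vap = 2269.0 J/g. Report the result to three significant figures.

q = 725 kJ

q1 (heat ice -18.8→0.0 °C): 235.0 × 2.13 × 18.8 = 9410 J
q2 (melt at 0 °C): 235.0 × 334.0 = 78490 J
q3 (heat water 0.0→100.0 °C): 235.0 × 4.21 × 100.0 = 98935 J
q4 (vaporize at 100 °C): 235.0 × 2269.0 = 533215 J
q5 (heat steam 100.0→110.6 °C): 235.0 × 2.07 × 10.6 = 5156 J
Total: 9410 + 78490 + 98935 + 533215 + 5156 = 725206 J = 725 kJ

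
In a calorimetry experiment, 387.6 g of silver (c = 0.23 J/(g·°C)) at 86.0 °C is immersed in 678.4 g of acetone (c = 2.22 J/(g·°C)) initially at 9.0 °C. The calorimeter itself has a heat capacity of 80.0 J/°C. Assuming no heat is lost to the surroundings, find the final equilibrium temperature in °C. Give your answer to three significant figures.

T_f = 13.1 °C

Heat lost by silver = heat gained by acetone + calorimeter.
(387.6)(0.23)(86.0 − T) = [(678.4)(2.22) + 80.0](T − 9.0)
89.148 (86.0 − T) = 1586.048 (T − 9.0)
7666.7 − 89.148 T = 1586.048 T − 14274
21940.7 = 1675.196 T
T = 13.10 °C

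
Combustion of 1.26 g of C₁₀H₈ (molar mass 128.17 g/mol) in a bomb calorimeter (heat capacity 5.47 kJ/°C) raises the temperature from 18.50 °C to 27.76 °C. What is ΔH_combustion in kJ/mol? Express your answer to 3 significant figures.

ΔH = -5150 kJ/mol

ΔT = 27.76 − 18.50 = 9.26 °C
q_cal = C_cal × ΔT = 5.47 × 9.26 = 50.6522 kJ
n = 1.26 / 128.17 = 0.009831 mol
q_rxn = −q_cal = -50.6522 kJ
ΔH = -50.6522 / 0.009831 = -5152 kJ/mol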